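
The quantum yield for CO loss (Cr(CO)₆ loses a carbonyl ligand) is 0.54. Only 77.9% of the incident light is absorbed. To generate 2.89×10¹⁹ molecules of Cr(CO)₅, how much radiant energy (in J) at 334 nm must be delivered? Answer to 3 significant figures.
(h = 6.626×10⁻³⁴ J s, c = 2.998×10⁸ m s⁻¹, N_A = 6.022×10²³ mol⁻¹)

40.9 J

Product: 2.89×10¹⁹ / 6.022×10²³ = 4.799×10⁻⁵ mol.
Photons that must be absorbed: 4.799×10⁻⁵ / 0.54 = 8.887×10⁻⁵ mol.
Incident photons needed: 8.887×10⁻⁵ / 0.779 = 1.141×10⁻⁴ mol.
Photon energy: hc/λ = 5.948×10⁻¹⁹ J; per mole, 3.582×10⁵ J mol⁻¹.
Energy required: 1.141×10⁻⁴ × 3.582×10⁵ = 40.9 J.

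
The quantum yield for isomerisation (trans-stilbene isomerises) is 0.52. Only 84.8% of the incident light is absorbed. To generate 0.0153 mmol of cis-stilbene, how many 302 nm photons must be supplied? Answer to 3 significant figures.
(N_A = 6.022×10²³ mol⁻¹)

2.09×10¹⁹ photons

Product: 0.0153 mmol = 1.53×10⁻⁵ mol.
Photons that must be absorbed: 1.53×10⁻⁵ / 0.52 = 2.942×10⁻⁵ mol.
Incident photons needed: 2.942×10⁻⁵ / 0.848 = 3.469×10⁻⁵ mol.
Photon count: 3.469×10⁻⁵ × 6.022×10²³ = 2.09×10¹⁹.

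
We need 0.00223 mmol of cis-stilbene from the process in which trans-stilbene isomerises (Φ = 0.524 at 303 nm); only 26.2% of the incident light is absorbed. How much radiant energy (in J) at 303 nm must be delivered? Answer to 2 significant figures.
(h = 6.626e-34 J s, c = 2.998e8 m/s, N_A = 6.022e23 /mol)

6.4 J

Product: 0.00223 mmol = 2.23e-6 mol.
Photons that must be absorbed: 2.23e-6 / 0.524 = 4.256e-6 mol.
Incident photons needed: 4.256e-6 / 0.262 = 1.624e-5 mol.
Photon energy: hc/λ = 6.556e-19 J; per mole, 3.948e5 J mol⁻¹.
Energy required: 1.624e-5 × 3.948e5 = 6.4 J.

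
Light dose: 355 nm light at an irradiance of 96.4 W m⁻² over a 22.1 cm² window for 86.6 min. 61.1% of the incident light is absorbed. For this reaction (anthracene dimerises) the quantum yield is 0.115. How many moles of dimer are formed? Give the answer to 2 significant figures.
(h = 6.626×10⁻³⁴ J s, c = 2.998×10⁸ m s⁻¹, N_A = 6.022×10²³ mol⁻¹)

Photon energy at 355 nm: hc/λ = (6.626×10⁻³⁴)(2.998×10⁸)/(355×10⁻⁹) = 5.596×10⁻¹⁹ J.
Energy delivered: (96.4 W m⁻²)(22.1×10⁻⁴ m²)(5196 s) = 1107 J.
Photons incident: 1107 / 5.596×10⁻¹⁹ = 1.978×10²¹, i.e. 1.978×10²¹/6.022×10²³ = 0.003285 mol.
Photons absorbed: 0.611 × 0.003285 = 0.002007 mol.
Product: Φ × n_abs = 0.115 × 0.002007 = 2.308×10⁻⁴ mol.

2.3×10⁻⁴ mol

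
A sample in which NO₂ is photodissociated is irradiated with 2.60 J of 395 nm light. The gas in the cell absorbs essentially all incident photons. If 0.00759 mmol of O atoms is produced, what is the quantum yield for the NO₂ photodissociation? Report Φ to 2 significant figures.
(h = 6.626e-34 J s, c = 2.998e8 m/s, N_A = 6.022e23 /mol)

Product: 0.00759 mmol = 7.59e-6 mol.
Photon energy at 395 nm: hc/λ = (6.626e-34)(2.998e8)/(395e-9) = 5.029e-19 J.
Photons incident: 2.60 / 5.029e-19 = 5.170e18, i.e. 5.170e18/6.022e23 = 8.585e-6 mol.
Φ = 7.59e-6 mol / 8.585e-6 mol photons = 0.88.

Φ = 0.88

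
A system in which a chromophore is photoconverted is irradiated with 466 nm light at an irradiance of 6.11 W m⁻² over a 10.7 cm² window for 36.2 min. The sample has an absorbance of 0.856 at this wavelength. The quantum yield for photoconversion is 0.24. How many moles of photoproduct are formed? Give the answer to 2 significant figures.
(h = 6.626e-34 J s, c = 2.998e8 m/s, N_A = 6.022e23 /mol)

1.1e-5 mol

Photon energy at 466 nm: hc/λ = (6.626e-34)(2.998e8)/(466e-9) = 4.263e-19 J.
Energy delivered: (6.11 W m⁻²)(10.7e-4 m²)(2172 s) = 14.20 J.
Photons incident: 14.20 / 4.263e-19 = 3.331e19, i.e. 3.331e19/6.022e23 = 5.531e-5 mol.
Fraction absorbed: 1 − 10^(−0.856) = 0.8607.
Photons absorbed: 0.8607 × 5.531e-5 = 4.761e-5 mol.
Product: Φ × n_abs = 0.24 × 4.761e-5 = 1.143e-5 mol.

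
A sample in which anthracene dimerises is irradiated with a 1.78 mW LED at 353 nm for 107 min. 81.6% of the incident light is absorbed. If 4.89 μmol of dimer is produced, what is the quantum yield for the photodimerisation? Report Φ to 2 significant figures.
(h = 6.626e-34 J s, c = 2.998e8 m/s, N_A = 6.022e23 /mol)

Product: 4.89 μmol = 4.89e-6 mol.
Photon energy at 353 nm: hc/λ = (6.626e-34)(2.998e8)/(353e-9) = 5.627e-19 J.
Energy delivered: (1.78 mW)(6420 s) = 11.43 J.
Photons incident: 11.43 / 5.627e-19 = 2.031e19, i.e. 2.031e19/6.022e23 = 3.373e-5 mol.
Photons absorbed: 0.816 × 3.373e-5 = 2.752e-5 mol.
Φ = 4.89e-6 mol / 2.752e-5 mol photons = 0.18.

Φ = 0.18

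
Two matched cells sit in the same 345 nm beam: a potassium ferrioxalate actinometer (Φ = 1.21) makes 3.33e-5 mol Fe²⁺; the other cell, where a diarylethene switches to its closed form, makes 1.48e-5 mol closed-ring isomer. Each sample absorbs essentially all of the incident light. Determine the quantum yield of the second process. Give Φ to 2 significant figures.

Photons absorbed by the actinometer: 3.33e-5 / 1.21 = 2.752e-5 mol.
Φ(unknown) = 1.48e-5 / 2.752e-5 = 0.54.

Φ = 0.54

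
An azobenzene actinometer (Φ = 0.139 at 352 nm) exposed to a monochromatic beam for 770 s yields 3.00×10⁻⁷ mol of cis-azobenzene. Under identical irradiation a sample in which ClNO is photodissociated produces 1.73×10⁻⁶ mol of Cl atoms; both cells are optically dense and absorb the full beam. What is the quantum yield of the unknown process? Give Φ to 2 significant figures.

Φ = 0.80

Photons absorbed by the actinometer: 3.00×10⁻⁷ / 0.139 = 2.158×10⁻⁶ mol.
Φ(unknown) = 1.73×10⁻⁶ / 2.158×10⁻⁶ = 0.80.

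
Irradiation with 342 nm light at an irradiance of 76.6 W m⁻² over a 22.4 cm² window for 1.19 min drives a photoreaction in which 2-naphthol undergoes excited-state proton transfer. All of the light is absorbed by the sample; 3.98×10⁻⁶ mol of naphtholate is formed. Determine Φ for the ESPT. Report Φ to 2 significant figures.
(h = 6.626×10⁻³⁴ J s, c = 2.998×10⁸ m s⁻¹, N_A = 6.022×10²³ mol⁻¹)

Φ = 0.11

Photon energy at 342 nm: hc/λ = (6.626×10⁻³⁴)(2.998×10⁸)/(342×10⁻⁹) = 5.808×10⁻¹⁹ J.
Energy delivered: (76.6 W m⁻²)(22.4×10⁻⁴ m²)(71.4 s) = 12.25 J.
Photons incident: 12.25 / 5.808×10⁻¹⁹ = 2.109×10¹⁹, i.e. 2.109×10¹⁹/6.022×10²³ = 3.502×10⁻⁵ mol.
Φ = 3.98×10⁻⁶ mol / 3.502×10⁻⁵ mol photons = 0.11.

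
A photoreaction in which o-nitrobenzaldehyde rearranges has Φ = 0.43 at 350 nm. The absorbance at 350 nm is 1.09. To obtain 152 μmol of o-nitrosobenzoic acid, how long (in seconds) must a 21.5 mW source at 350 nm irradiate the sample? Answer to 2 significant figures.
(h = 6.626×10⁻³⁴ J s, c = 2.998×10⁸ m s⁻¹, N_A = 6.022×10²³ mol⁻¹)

t ≈ 6100 s

Product: 152 μmol = 1.52×10⁻⁴ mol.
Photons that must be absorbed: 1.52×10⁻⁴ / 0.43 = 3.535×10⁻⁴ mol.
Fraction absorbed: 1 − 10^(−1.09) = 0.9187.
Incident photons needed: 3.535×10⁻⁴ / 0.9187 = 3.848×10⁻⁴ mol.
Photon energy: hc/λ = 5.676×10⁻¹⁹ J; per mole, 3.418×10⁵ J mol⁻¹.
Energy required: 3.848×10⁻⁴ × 3.418×10⁵ = 131.5 J.
Time: 131.5 J / 0.0215 W = 6100 s.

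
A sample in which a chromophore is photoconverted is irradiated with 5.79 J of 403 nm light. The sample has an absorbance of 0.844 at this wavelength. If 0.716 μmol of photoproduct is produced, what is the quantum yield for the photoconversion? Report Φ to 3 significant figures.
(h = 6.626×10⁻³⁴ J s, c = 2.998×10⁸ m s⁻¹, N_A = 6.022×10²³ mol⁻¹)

Product: 0.716 μmol = 7.16×10⁻⁷ mol.
Photon energy at 403 nm: hc/λ = (6.626×10⁻³⁴)(2.998×10⁸)/(403×10⁻⁹) = 4.929×10⁻¹⁹ J.
Photons incident: 5.79 / 4.929×10⁻¹⁹ = 1.175×10¹⁹, i.e. 1.175×10¹⁹/6.022×10²³ = 1.951×10⁻⁵ mol.
Fraction absorbed: 1 − 10^(−0.844) = 0.8568.
Photons absorbed: 0.8568 × 1.951×10⁻⁵ = 1.672×10⁻⁵ mol.
Φ = 7.16×10⁻⁷ mol / 1.672×10⁻⁵ mol photons = 0.0428.

Φ = 0.0428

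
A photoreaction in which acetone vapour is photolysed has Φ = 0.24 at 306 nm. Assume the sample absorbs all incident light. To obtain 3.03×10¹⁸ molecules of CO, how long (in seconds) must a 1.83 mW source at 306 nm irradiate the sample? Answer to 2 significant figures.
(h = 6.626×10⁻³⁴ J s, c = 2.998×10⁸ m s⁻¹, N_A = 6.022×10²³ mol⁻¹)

t ≈ 4500 s

Product: 3.03×10¹⁸ / 6.022×10²³ = 5.032×10⁻⁶ mol.
Photons that must be absorbed: 5.032×10⁻⁶ / 0.24 = 2.097×10⁻⁵ mol.
Photon energy: hc/λ = 6.492×10⁻¹⁹ J; per mole, 3.909×10⁵ J mol⁻¹.
Energy required: 2.097×10⁻⁵ × 3.909×10⁵ = 8.197 J.
Time: 8.197 J / 0.00183 W = 4500 s.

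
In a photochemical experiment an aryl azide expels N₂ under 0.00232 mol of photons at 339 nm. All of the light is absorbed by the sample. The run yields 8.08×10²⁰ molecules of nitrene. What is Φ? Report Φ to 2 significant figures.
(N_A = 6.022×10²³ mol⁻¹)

Product: 8.08×10²⁰ / 6.022×10²³ = 0.001342 mol.
Φ = 0.001342 mol / 0.00232 mol photons = 0.58.

Φ = 0.58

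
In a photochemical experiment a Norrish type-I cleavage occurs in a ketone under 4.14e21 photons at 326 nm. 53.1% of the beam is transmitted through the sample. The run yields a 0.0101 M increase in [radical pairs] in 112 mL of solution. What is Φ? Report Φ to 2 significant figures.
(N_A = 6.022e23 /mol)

Φ = 0.35

Product: (0.0101 M)(0.112 L) = 0.001131 mol.
Moles of photons: 4.14e21 / 6.022e23 = 0.006875 mol.
Fraction absorbed: 1 − 53.1/100 = 0.4690.
Photons absorbed: 0.4690 × 0.006875 = 0.003224 mol.
Φ = 0.001131 mol / 0.003224 mol photons = 0.35.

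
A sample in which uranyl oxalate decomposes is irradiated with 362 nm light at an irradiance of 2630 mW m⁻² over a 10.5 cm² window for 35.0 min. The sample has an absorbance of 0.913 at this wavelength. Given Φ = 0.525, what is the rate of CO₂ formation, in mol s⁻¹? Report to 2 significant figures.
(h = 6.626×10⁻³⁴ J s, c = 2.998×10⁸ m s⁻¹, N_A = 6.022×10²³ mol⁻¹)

3.9×10⁻⁹ mol s⁻¹

Photon energy at 362 nm: hc/λ = (6.626×10⁻³⁴)(2.998×10⁸)/(362×10⁻⁹) = 5.487×10⁻¹⁹ J.
Energy delivered: (2630 mW m⁻²)(10.5×10⁻⁴ m²)(2100 s) = 5.799 J.
Photons incident: 5.799 / 5.487×10⁻¹⁹ = 1.057×10¹⁹, i.e. 1.057×10¹⁹/6.022×10²³ = 1.755×10⁻⁵ mol.
Fraction absorbed: 1 − 10^(−0.913) = 0.8778.
Photons absorbed: 0.8778 × 1.755×10⁻⁵ = 1.541×10⁻⁵ mol.
Product formed: 0.525 × 1.541×10⁻⁵ = 8.090×10⁻⁶ mol.
Rate: 8.090×10⁻⁶ / 2100 s = 3.9×10⁻⁹ mol s⁻¹.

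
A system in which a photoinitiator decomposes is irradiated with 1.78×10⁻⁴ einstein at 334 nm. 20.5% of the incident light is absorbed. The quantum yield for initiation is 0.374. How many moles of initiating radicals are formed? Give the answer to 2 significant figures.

1.4×10⁻⁵ mol

Photons absorbed: 0.205 × 1.78×10⁻⁴ = 3.649×10⁻⁵ mol.
Product: Φ × n_abs = 0.374 × 3.649×10⁻⁵ = 1.365×10⁻⁵ mol.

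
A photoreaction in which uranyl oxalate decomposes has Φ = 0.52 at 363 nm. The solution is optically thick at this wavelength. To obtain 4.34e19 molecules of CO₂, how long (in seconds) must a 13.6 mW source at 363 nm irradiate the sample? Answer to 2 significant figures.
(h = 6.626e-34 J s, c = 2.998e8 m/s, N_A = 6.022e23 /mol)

Product: 4.34e19 / 6.022e23 = 7.207e-5 mol.
Photons that must be absorbed: 7.207e-5 / 0.52 = 1.386e-4 mol.
Photon energy: hc/λ = 5.472e-19 J; per mole, 3.295e5 J mol⁻¹.
Energy required: 1.386e-4 × 3.295e5 = 45.67 J.
Time: 45.67 J / 0.0136 W = 3400 s.

t ≈ 3400 s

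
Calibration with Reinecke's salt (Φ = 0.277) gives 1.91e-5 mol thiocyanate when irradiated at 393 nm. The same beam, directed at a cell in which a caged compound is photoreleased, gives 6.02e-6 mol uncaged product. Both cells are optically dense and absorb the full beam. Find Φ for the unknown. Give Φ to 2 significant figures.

Photons absorbed by the actinometer: 1.91e-5 / 0.277 = 6.895e-5 mol.
Φ(unknown) = 6.02e-6 / 6.895e-5 = 0.087.

Φ = 0.087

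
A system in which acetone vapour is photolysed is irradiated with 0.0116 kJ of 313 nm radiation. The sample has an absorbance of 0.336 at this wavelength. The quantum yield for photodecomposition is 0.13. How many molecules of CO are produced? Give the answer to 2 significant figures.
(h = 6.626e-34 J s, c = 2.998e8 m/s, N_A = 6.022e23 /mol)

Photon energy at 313 nm: hc/λ = (6.626e-34)(2.998e8)/(313e-9) = 6.347e-19 J.
Incident energy: 0.0116 kJ = 11.6 J.
Photons incident: 11.6 / 6.347e-19 = 1.828e19, i.e. 1.828e19/6.022e23 = 3.036e-5 mol.
Fraction absorbed: 1 − 10^(−0.336) = 0.5387.
Photons absorbed: 0.5387 × 3.036e-5 = 1.635e-5 mol.
Product: Φ × n_abs = 0.13 × 1.635e-5 = 2.126e-6 mol.
As a count: 2.126e-6 × 6.022e23 = 1.3e18.

1.3e18 molecules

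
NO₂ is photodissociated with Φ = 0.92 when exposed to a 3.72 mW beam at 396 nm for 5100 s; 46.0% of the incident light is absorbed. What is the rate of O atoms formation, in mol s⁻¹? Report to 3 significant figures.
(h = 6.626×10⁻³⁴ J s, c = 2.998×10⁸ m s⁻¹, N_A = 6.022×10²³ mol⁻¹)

Photon energy at 396 nm: hc/λ = (6.626×10⁻³⁴)(2.998×10⁸)/(396×10⁻⁹) = 5.016×10⁻¹⁹ J.
Energy delivered: (3.72 mW)(5100 s) = 18.97 J.
Photons incident: 18.97 / 5.016×10⁻¹⁹ = 3.782×10¹⁹, i.e. 3.782×10¹⁹/6.022×10²³ = 6.280×10⁻⁵ mol.
Photons absorbed: 0.460 × 6.280×10⁻⁵ = 2.889×10⁻⁵ mol.
Product formed: 0.92 × 2.889×10⁻⁵ = 2.658×10⁻⁵ mol.
Rate: 2.658×10⁻⁵ / 5100 s = 5.21×10⁻⁹ mol s⁻¹.

5.21×10⁻⁹ mol s⁻¹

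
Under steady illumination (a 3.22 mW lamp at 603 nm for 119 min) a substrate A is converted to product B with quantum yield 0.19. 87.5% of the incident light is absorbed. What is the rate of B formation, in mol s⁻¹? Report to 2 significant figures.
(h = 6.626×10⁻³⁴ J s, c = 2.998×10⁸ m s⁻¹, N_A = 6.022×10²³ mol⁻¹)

Photon energy at 603 nm: hc/λ = (6.626×10⁻³⁴)(2.998×10⁸)/(603×10⁻⁹) = 3.294×10⁻¹⁹ J.
Energy delivered: (3.22 mW)(7140 s) = 22.99 J.
Photons incident: 22.99 / 3.294×10⁻¹⁹ = 6.979×10¹⁹, i.e. 6.979×10¹⁹/6.022×10²³ = 1.159×10⁻⁴ mol.
Photons absorbed: 0.875 × 1.159×10⁻⁴ = 1.014×10⁻⁴ mol.
Product formed: 0.19 × 1.014×10⁻⁴ = 1.927×10⁻⁵ mol.
Rate: 1.927×10⁻⁵ / 7140 s = 2.7×10⁻⁹ mol s⁻¹.

2.7×10⁻⁹ mol s⁻¹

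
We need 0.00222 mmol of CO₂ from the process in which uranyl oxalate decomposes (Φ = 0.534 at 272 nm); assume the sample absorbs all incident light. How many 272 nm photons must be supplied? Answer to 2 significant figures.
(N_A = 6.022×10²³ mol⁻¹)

Product: 0.00222 mmol = 2.22×10⁻⁶ mol.
Photons that must be absorbed: 2.22×10⁻⁶ / 0.534 = 4.157×10⁻⁶ mol.
Photon count: 4.157×10⁻⁶ × 6.022×10²³ = 2.5×10¹⁸.

2.5×10¹⁸ photons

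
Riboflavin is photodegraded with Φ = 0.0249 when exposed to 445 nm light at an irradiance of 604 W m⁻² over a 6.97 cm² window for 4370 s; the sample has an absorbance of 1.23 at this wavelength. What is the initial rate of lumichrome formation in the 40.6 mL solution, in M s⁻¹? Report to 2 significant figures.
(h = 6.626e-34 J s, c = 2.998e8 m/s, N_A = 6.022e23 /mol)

Photon energy at 445 nm: hc/λ = (6.626e-34)(2.998e8)/(445e-9) = 4.464e-19 J.
Energy delivered: (604 W m⁻²)(6.97e-4 m²)(4370 s) = 1840 J.
Photons incident: 1840 / 4.464e-19 = 4.122e21, i.e. 4.122e21/6.022e23 = 0.006845 mol.
Fraction absorbed: 1 − 10^(−1.23) = 0.9411.
Photons absorbed: 0.9411 × 0.006845 = 0.006442 mol.
Product formed: 0.0249 × 0.006442 = 1.604e-4 mol.
Rate: 1.604e-4 mol / (4370 s × 0.0406 L) = 9.0e-7 M s⁻¹.

9.0e-7 M s⁻¹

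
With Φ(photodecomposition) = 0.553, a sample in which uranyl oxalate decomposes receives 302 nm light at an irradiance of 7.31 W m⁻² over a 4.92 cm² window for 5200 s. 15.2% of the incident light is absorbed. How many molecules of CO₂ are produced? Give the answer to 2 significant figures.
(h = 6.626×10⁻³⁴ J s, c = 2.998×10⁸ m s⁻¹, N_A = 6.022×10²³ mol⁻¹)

2.4×10¹⁸ molecules

Photon energy at 302 nm: hc/λ = (6.626×10⁻³⁴)(2.998×10⁸)/(302×10⁻⁹) = 6.578×10⁻¹⁹ J.
Energy delivered: (7.31 W m⁻²)(4.92×10⁻⁴ m²)(5200 s) = 18.70 J.
Photons incident: 18.70 / 6.578×10⁻¹⁹ = 2.843×10¹⁹, i.e. 2.843×10¹⁹/6.022×10²³ = 4.721×10⁻⁵ mol.
Photons absorbed: 0.152 × 4.721×10⁻⁵ = 7.176×10⁻⁶ mol.
Product: Φ × n_abs = 0.553 × 7.176×10⁻⁶ = 3.968×10⁻⁶ mol.
As a count: 3.968×10⁻⁶ × 6.022×10²³ = 2.4×10¹⁸.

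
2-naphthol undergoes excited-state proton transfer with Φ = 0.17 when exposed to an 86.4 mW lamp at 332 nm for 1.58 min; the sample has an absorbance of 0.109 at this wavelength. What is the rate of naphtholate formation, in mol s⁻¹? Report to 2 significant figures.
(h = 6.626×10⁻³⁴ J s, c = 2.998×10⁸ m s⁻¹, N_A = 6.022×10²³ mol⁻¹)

Photon energy at 332 nm: hc/λ = (6.626×10⁻³⁴)(2.998×10⁸)/(332×10⁻⁹) = 5.983×10⁻¹⁹ J.
Energy delivered: (86.4 mW)(94.8 s) = 8.191 J.
Photons incident: 8.191 / 5.983×10⁻¹⁹ = 1.369×10¹⁹, i.e. 1.369×10¹⁹/6.022×10²³ = 2.273×10⁻⁵ mol.
Fraction absorbed: 1 − 10^(−0.109) = 0.2220.
Photons absorbed: 0.2220 × 2.273×10⁻⁵ = 5.046×10⁻⁶ mol.
Product formed: 0.17 × 5.046×10⁻⁶ = 8.578×10⁻⁷ mol.
Rate: 8.578×10⁻⁷ / 94.8 s = 9.0×10⁻⁹ mol s⁻¹.

9.0×10⁻⁹ mol s⁻¹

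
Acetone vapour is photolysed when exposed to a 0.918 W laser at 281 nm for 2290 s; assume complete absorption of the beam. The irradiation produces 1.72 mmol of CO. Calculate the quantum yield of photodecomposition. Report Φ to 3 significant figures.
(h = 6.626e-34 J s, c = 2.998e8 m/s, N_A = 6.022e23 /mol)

Φ = 0.348

Product: 1.72 mmol = 0.00172 mol.
Photon energy at 281 nm: hc/λ = (6.626e-34)(2.998e8)/(281e-9) = 7.069e-19 J.
Energy delivered: (0.918 W)(2290 s) = 2102 J.
Photons incident: 2102 / 7.069e-19 = 2.974e21, i.e. 2.974e21/6.022e23 = 0.004939 mol.
Φ = 0.00172 mol / 0.004939 mol photons = 0.348.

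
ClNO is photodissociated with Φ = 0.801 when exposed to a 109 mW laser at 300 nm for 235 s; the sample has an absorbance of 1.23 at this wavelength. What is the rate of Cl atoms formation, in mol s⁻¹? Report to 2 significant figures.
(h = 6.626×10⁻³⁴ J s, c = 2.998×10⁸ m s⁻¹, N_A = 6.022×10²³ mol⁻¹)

Photon energy at 300 nm: hc/λ = (6.626×10⁻³⁴)(2.998×10⁸)/(300×10⁻⁹) = 6.622×10⁻¹⁹ J.
Energy delivered: (109 mW)(235 s) = 25.62 J.
Photons incident: 25.62 / 6.622×10⁻¹⁹ = 3.869×10¹⁹, i.e. 3.869×10¹⁹/6.022×10²³ = 6.425×10⁻⁵ mol.
Fraction absorbed: 1 − 10^(−1.23) = 0.9411.
Photons absorbed: 0.9411 × 6.425×10⁻⁵ = 6.047×10⁻⁵ mol.
Product formed: 0.801 × 6.047×10⁻⁵ = 4.844×10⁻⁵ mol.
Rate: 4.844×10⁻⁵ / 235 s = 2.1×10⁻⁷ mol s⁻¹.

2.1×10⁻⁷ mol s⁻¹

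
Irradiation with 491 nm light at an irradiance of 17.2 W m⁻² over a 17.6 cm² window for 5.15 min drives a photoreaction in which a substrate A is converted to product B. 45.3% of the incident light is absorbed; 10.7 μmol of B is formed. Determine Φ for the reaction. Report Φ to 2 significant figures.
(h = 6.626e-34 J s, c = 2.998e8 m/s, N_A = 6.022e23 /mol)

Product: 10.7 μmol = 1.07e-5 mol.
Photon energy at 491 nm: hc/λ = (6.626e-34)(2.998e8)/(491e-9) = 4.046e-19 J.
Energy delivered: (17.2 W m⁻²)(17.6e-4 m²)(309 s) = 9.354 J.
Photons incident: 9.354 / 4.046e-19 = 2.312e19, i.e. 2.312e19/6.022e23 = 3.839e-5 mol.
Photons absorbed: 0.453 × 3.839e-5 = 1.739e-5 mol.
Φ = 1.07e-5 mol / 1.739e-5 mol photons = 0.62.

Φ = 0.62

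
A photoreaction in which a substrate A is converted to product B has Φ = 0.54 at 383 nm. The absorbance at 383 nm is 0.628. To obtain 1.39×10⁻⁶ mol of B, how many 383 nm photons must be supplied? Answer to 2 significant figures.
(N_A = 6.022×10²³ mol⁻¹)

Photons that must be absorbed: 1.39×10⁻⁶ / 0.54 = 2.574×10⁻⁶ mol.
Fraction absorbed: 1 − 10^(−0.628) = 0.7645.
Incident photons needed: 2.574×10⁻⁶ / 0.7645 = 3.367×10⁻⁶ mol.
Photon count: 3.367×10⁻⁶ × 6.022×10²³ = 2.0×10¹⁸.

2.0×10¹⁸ photons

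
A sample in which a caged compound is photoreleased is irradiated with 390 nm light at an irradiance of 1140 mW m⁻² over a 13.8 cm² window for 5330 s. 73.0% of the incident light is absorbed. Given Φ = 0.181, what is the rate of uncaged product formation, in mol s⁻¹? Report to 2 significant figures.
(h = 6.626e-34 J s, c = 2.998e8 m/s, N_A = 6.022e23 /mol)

6.8e-10 mol s⁻¹

Photon energy at 390 nm: hc/λ = (6.626e-34)(2.998e8)/(390e-9) = 5.094e-19 J.
Energy delivered: (1140 mW m⁻²)(13.8e-4 m²)(5330 s) = 8.385 J.
Photons incident: 8.385 / 5.094e-19 = 1.646e19, i.e. 1.646e19/6.022e23 = 2.733e-5 mol.
Photons absorbed: 0.730 × 2.733e-5 = 1.995e-5 mol.
Product formed: 0.181 × 1.995e-5 = 3.611e-6 mol.
Rate: 3.611e-6 / 5330 s = 6.8e-10 mol s⁻¹.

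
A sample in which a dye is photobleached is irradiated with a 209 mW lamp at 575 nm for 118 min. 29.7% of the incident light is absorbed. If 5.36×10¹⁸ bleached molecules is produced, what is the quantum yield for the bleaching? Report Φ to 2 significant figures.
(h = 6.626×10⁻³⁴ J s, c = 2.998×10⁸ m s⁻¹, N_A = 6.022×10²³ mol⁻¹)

Φ = 0.0042

Product: 5.36×10¹⁸ / 6.022×10²³ = 8.901×10⁻⁶ mol.
Photon energy at 575 nm: hc/λ = (6.626×10⁻³⁴)(2.998×10⁸)/(575×10⁻⁹) = 3.455×10⁻¹⁹ J.
Energy delivered: (209 mW)(7080 s) = 1480 J.
Photons incident: 1480 / 3.455×10⁻¹⁹ = 4.284×10²¹, i.e. 4.284×10²¹/6.022×10²³ = 0.007114 mol.
Photons absorbed: 0.297 × 0.007114 = 0.002113 mol.
Φ = 8.901×10⁻⁶ mol / 0.002113 mol photons = 0.0042.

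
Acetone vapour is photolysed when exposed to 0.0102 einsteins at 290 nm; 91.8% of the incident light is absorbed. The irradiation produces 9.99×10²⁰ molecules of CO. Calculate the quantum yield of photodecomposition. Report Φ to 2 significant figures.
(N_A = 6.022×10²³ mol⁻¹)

Product: 9.99×10²⁰ / 6.022×10²³ = 0.001659 mol.
Photons absorbed: 0.918 × 0.0102 = 0.009364 mol.
Φ = 0.001659 mol / 0.009364 mol photons = 0.18.

Φ = 0.18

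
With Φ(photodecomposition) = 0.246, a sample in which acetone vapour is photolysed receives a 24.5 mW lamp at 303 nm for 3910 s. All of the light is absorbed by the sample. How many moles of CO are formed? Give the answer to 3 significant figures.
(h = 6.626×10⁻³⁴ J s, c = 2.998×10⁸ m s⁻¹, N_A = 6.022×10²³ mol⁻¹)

5.97×10⁻⁵ mol

Photon energy at 303 nm: hc/λ = (6.626×10⁻³⁴)(2.998×10⁸)/(303×10⁻⁹) = 6.556×10⁻¹⁹ J.
Energy delivered: (24.5 mW)(3910 s) = 95.80 J.
Photons incident: 95.80 / 6.556×10⁻¹⁹ = 1.461×10²⁰, i.e. 1.461×10²⁰/6.022×10²³ = 2.426×10⁻⁴ mol.
Product: Φ × n_abs = 0.246 × 2.426×10⁻⁴ = 5.968×10⁻⁵ mol.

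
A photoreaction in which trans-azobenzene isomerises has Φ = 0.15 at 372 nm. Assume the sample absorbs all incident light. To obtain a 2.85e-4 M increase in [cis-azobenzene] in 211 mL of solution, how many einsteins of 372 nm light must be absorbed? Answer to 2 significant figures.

Product: (2.85e-4 M)(0.211 L) = 6.013e-5 mol.
Photons that must be absorbed: 6.013e-5 / 0.15 = 4.009e-4 mol.

4.0e-4 einstein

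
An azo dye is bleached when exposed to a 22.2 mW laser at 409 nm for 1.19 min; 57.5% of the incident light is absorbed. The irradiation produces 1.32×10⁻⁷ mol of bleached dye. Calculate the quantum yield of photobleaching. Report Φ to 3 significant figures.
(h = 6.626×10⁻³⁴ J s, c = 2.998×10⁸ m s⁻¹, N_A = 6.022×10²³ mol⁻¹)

Φ = 0.0424

Photon energy at 409 nm: hc/λ = (6.626×10⁻³⁴)(2.998×10⁸)/(409×10⁻⁹) = 4.857×10⁻¹⁹ J.
Energy delivered: (22.2 mW)(71.4 s) = 1.585 J.
Photons incident: 1.585 / 4.857×10⁻¹⁹ = 3.263×10¹⁸, i.e. 3.263×10¹⁸/6.022×10²³ = 5.418×10⁻⁶ mol.
Photons absorbed: 0.575 × 5.418×10⁻⁶ = 3.115×10⁻⁶ mol.
Φ = 1.32×10⁻⁷ mol / 3.115×10⁻⁶ mol photons = 0.0424.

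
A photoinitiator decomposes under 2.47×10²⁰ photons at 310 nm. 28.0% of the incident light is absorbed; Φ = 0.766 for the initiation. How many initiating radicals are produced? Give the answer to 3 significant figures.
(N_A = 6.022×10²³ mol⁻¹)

Moles of photons: 2.47×10²⁰ / 6.022×10²³ = 4.102×10⁻⁴ mol.
Photons absorbed: 0.280 × 4.102×10⁻⁴ = 1.149×10⁻⁴ mol.
Product: Φ × n_abs = 0.766 × 1.149×10⁻⁴ = 8.801×10⁻⁵ mol.
As a count: 8.801×10⁻⁵ × 6.022×10²³ = 5.30×10¹⁹.

5.30×10¹⁹ initiating radicals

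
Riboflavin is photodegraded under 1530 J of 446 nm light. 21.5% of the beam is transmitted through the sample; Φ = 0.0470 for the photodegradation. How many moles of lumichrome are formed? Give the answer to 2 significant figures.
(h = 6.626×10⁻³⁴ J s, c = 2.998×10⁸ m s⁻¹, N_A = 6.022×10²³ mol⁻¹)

Photon energy at 446 nm: hc/λ = (6.626×10⁻³⁴)(2.998×10⁸)/(446×10⁻⁹) = 4.454×10⁻¹⁹ J.
Photons incident: 1530 / 4.454×10⁻¹⁹ = 3.435×10²¹, i.e. 3.435×10²¹/6.022×10²³ = 0.005704 mol.
Fraction absorbed: 1 − 21.5/100 = 0.7850.
Photons absorbed: 0.7850 × 0.005704 = 0.004478 mol.
Product: Φ × n_abs = 0.0470 × 0.004478 = 2.105×10⁻⁴ mol.

2.1×10⁻⁴ mol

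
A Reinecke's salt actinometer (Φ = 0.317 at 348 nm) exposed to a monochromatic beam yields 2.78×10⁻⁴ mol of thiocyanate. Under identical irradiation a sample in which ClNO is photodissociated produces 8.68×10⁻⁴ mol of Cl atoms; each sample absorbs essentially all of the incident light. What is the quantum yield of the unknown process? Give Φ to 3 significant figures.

Photons absorbed by the actinometer: 2.78×10⁻⁴ / 0.317 = 8.770×10⁻⁴ mol.
Φ(unknown) = 8.68×10⁻⁴ / 8.770×10⁻⁴ = 0.990.

Φ = 0.990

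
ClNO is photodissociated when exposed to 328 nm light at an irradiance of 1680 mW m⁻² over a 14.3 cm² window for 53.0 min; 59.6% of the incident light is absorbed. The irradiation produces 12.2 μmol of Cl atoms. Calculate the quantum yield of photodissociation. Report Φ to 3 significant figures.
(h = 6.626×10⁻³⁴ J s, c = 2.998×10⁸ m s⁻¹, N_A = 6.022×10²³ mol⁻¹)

Product: 12.2 μmol = 1.22×10⁻⁵ mol.
Photon energy at 328 nm: hc/λ = (6.626×10⁻³⁴)(2.998×10⁸)/(328×10⁻⁹) = 6.056×10⁻¹⁹ J.
Energy delivered: (1680 mW m⁻²)(14.3×10⁻⁴ m²)(3180 s) = 7.640 J.
Photons incident: 7.640 / 6.056×10⁻¹⁹ = 1.262×10¹⁹, i.e. 1.262×10¹⁹/6.022×10²³ = 2.096×10⁻⁵ mol.
Photons absorbed: 0.596 × 2.096×10⁻⁵ = 1.249×10⁻⁵ mol.
Φ = 1.22×10⁻⁵ mol / 1.249×10⁻⁵ mol photons = 0.977.

Φ = 0.977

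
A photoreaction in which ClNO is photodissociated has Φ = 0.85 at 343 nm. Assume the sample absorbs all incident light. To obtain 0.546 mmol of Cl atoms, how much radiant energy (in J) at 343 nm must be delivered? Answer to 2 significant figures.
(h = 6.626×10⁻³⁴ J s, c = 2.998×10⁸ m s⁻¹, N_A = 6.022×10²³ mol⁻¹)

220 J

Product: 0.546 mmol = 5.46×10⁻⁴ mol.
Photons that must be absorbed: 5.46×10⁻⁴ / 0.85 = 6.424×10⁻⁴ mol.
Photon energy: hc/λ = 5.791×10⁻¹⁹ J; per mole, 3.487×10⁵ J mol⁻¹.
Energy required: 6.424×10⁻⁴ × 3.487×10⁵ = 220 J.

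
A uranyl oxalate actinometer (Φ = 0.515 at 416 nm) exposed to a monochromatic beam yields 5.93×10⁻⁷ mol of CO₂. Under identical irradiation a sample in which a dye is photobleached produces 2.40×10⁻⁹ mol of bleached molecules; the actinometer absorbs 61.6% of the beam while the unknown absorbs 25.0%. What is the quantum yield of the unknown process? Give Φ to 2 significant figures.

Photons absorbed by the actinometer: 5.93×10⁻⁷ / 0.515 = 1.151×10⁻⁶ mol.
Incident flux: 1.151×10⁻⁶ / 0.616 = 1.869×10⁻⁶ einstein.
Absorbed by unknown: 0.250 × 1.869×10⁻⁶ = 4.673×10⁻⁷ mol.
Φ(unknown) = 2.40×10⁻⁹ / 4.673×10⁻⁷ = 0.0051.

Φ = 0.0051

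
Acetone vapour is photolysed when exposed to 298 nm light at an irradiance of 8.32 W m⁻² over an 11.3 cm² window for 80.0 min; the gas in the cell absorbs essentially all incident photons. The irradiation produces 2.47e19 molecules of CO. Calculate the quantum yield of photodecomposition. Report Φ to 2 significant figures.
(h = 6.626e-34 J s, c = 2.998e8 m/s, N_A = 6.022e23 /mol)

Product: 2.47e19 / 6.022e23 = 4.102e-5 mol.
Photon energy at 298 nm: hc/λ = (6.626e-34)(2.998e8)/(298e-9) = 6.666e-19 J.
Energy delivered: (8.32 W m⁻²)(11.3e-4 m²)(4800 s) = 45.13 J.
Photons incident: 45.13 / 6.666e-19 = 6.770e19, i.e. 6.770e19/6.022e23 = 1.124e-4 mol.
Φ = 4.102e-5 mol / 1.124e-4 mol photons = 0.36.

Φ = 0.36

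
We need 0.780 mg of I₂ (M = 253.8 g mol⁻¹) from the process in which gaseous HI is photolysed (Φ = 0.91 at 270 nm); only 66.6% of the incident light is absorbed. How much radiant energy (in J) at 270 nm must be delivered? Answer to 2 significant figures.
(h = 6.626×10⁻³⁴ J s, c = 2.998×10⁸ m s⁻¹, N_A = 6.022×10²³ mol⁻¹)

2.2 J

Product: 0.780 mg / 253.8 g mol⁻¹ = 3.073×10⁻⁶ mol.
Photons that must be absorbed: 3.073×10⁻⁶ / 0.91 = 3.377×10⁻⁶ mol.
Incident photons needed: 3.377×10⁻⁶ / 0.666 = 5.071×10⁻⁶ mol.
Photon energy: hc/λ = 7.357×10⁻¹⁹ J; per mole, 4.430×10⁵ J mol⁻¹.
Energy required: 5.071×10⁻⁶ × 4.430×10⁵ = 2.2 J.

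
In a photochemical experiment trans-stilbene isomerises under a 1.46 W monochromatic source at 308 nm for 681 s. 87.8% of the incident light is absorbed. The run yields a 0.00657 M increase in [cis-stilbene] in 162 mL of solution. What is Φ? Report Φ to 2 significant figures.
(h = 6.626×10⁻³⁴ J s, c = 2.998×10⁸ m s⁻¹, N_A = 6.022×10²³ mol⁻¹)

Φ = 0.47

Product: (0.00657 M)(0.162 L) = 0.001064 mol.
Photon energy at 308 nm: hc/λ = (6.626×10⁻³⁴)(2.998×10⁸)/(308×10⁻⁹) = 6.450×10⁻¹⁹ J.
Energy delivered: (1.46 W)(681 s) = 994.3 J.
Photons incident: 994.3 / 6.450×10⁻¹⁹ = 1.542×10²¹, i.e. 1.542×10²¹/6.022×10²³ = 0.002561 mol.
Photons absorbed: 0.878 × 0.002561 = 0.002249 mol.
Φ = 0.001064 mol / 0.002249 mol photons = 0.47.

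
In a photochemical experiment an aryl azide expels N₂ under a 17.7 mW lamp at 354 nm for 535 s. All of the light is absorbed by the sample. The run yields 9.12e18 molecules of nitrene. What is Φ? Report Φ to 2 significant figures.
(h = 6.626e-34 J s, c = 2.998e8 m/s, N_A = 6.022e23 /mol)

Φ = 0.54

Product: 9.12e18 / 6.022e23 = 1.514e-5 mol.
Photon energy at 354 nm: hc/λ = (6.626e-34)(2.998e8)/(354e-9) = 5.612e-19 J.
Energy delivered: (17.7 mW)(535 s) = 9.470 J.
Photons incident: 9.470 / 5.612e-19 = 1.687e19, i.e. 1.687e19/6.022e23 = 2.801e-5 mol.
Φ = 1.514e-5 mol / 2.801e-5 mol photons = 0.54.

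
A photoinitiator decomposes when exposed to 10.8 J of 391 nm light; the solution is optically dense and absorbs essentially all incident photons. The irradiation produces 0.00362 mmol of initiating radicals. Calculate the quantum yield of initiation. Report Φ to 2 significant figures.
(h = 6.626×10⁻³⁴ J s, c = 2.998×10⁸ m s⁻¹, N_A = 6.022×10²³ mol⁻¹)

Φ = 0.10

Product: 0.00362 mmol = 3.62×10⁻⁶ mol.
Photon energy at 391 nm: hc/λ = (6.626×10⁻³⁴)(2.998×10⁸)/(391×10⁻⁹) = 5.080×10⁻¹⁹ J.
Photons incident: 10.8 / 5.080×10⁻¹⁹ = 2.126×10¹⁹, i.e. 2.126×10¹⁹/6.022×10²³ = 3.530×10⁻⁵ mol.
Φ = 3.62×10⁻⁶ mol / 3.530×10⁻⁵ mol photons = 0.10.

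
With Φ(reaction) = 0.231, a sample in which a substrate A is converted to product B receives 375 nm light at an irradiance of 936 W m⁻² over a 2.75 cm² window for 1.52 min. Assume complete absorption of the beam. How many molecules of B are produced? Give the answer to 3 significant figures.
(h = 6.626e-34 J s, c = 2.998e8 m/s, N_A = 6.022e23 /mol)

1.02e19 molecules

Photon energy at 375 nm: hc/λ = (6.626e-34)(2.998e8)/(375e-9) = 5.297e-19 J.
Energy delivered: (936 W m⁻²)(2.75e-4 m²)(91.2 s) = 23.47 J.
Photons incident: 23.47 / 5.297e-19 = 4.431e19, i.e. 4.431e19/6.022e23 = 7.358e-5 mol.
Product: Φ × n_abs = 0.231 × 7.358e-5 = 1.700e-5 mol.
As a count: 1.700e-5 × 6.022e23 = 1.02e19.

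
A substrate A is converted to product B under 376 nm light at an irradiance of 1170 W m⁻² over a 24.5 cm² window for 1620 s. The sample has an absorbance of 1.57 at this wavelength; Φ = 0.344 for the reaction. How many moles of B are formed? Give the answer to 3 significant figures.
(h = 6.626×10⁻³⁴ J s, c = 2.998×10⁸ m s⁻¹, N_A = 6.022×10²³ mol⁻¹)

0.00489 mol

Photon energy at 376 nm: hc/λ = (6.626×10⁻³⁴)(2.998×10⁸)/(376×10⁻⁹) = 5.283×10⁻¹⁹ J.
Energy delivered: (1170 W m⁻²)(24.5×10⁻⁴ m²)(1620 s) = 4644 J.
Photons incident: 4644 / 5.283×10⁻¹⁹ = 8.790×10²¹, i.e. 8.790×10²¹/6.022×10²³ = 0.01460 mol.
Fraction absorbed: 1 − 10^(−1.57) = 0.9731.
Photons absorbed: 0.9731 × 0.01460 = 0.01421 mol.
Product: Φ × n_abs = 0.344 × 0.01421 = 0.004888 mol.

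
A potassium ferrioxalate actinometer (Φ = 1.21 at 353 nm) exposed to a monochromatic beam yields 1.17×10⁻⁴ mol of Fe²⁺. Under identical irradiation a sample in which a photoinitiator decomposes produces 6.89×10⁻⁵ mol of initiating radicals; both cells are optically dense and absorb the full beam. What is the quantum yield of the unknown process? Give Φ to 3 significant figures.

Φ = 0.713

Photons absorbed by the actinometer: 1.17×10⁻⁴ / 1.21 = 9.669×10⁻⁵ mol.
Φ(unknown) = 6.89×10⁻⁵ / 9.669×10⁻⁵ = 0.713.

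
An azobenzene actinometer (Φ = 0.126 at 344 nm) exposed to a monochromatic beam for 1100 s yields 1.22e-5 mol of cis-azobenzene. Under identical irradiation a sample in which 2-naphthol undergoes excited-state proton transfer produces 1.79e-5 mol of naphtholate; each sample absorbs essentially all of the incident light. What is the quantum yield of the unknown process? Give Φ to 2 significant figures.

Φ = 0.18

Photons absorbed by the actinometer: 1.22e-5 / 0.126 = 9.683e-5 mol.
Φ(unknown) = 1.79e-5 / 9.683e-5 = 0.18.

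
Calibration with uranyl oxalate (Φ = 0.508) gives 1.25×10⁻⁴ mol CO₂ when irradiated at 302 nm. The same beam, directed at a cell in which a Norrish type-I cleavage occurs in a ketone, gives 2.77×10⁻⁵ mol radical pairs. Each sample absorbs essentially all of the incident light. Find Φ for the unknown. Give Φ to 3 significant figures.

Φ = 0.113

Photons absorbed by the actinometer: 1.25×10⁻⁴ / 0.508 = 2.461×10⁻⁴ mol.
Φ(unknown) = 2.77×10⁻⁵ / 2.461×10⁻⁴ = 0.113.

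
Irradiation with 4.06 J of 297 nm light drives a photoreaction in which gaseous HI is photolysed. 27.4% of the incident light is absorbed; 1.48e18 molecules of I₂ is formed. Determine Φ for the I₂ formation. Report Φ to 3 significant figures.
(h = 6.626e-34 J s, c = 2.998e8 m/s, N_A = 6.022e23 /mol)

Product: 1.48e18 / 6.022e23 = 2.458e-6 mol.
Photon energy at 297 nm: hc/λ = (6.626e-34)(2.998e8)/(297e-9) = 6.688e-19 J.
Photons incident: 4.06 / 6.688e-19 = 6.071e18, i.e. 6.071e18/6.022e23 = 1.008e-5 mol.
Photons absorbed: 0.274 × 1.008e-5 = 2.762e-6 mol.
Φ = 2.458e-6 mol / 2.762e-6 mol photons = 0.890.

Φ = 0.890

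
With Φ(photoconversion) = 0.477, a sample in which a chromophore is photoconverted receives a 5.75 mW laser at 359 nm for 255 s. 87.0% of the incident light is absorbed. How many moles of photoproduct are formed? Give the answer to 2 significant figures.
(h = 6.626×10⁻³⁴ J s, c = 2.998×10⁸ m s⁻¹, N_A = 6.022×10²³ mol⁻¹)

1.8×10⁻⁶ mol

Photon energy at 359 nm: hc/λ = (6.626×10⁻³⁴)(2.998×10⁸)/(359×10⁻⁹) = 5.533×10⁻¹⁹ J.
Energy delivered: (5.75 mW)(255 s) = 1.466 J.
Photons incident: 1.466 / 5.533×10⁻¹⁹ = 2.650×10¹⁸, i.e. 2.650×10¹⁸/6.022×10²³ = 4.401×10⁻⁶ mol.
Photons absorbed: 0.870 × 4.401×10⁻⁶ = 3.829×10⁻⁶ mol.
Product: Φ × n_abs = 0.477 × 3.829×10⁻⁶ = 1.826×10⁻⁶ mol.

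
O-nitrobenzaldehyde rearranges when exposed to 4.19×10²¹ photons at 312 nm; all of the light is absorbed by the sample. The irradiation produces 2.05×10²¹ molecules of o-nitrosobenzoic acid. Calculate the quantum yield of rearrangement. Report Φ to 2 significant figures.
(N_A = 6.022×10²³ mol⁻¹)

Product: 2.05×10²¹ / 6.022×10²³ = 0.003404 mol.
Moles of photons: 4.19×10²¹ / 6.022×10²³ = 0.006958 mol.
Φ = 0.003404 mol / 0.006958 mol photons = 0.49.

Φ = 0.49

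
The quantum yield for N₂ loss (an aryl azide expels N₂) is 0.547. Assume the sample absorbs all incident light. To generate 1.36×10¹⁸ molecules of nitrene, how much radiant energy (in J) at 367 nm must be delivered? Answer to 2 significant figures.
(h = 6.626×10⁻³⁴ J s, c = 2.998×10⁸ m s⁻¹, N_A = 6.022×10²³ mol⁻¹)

Product: 1.36×10¹⁸ / 6.022×10²³ = 2.258×10⁻⁶ mol.
Photons that must be absorbed: 2.258×10⁻⁶ / 0.547 = 4.128×10⁻⁶ mol.
Photon energy: hc/λ = 5.413×10⁻¹⁹ J; per mole, 3.260×10⁵ J mol⁻¹.
Energy required: 4.128×10⁻⁶ × 3.260×10⁵ = 1.3 J.

1.3 J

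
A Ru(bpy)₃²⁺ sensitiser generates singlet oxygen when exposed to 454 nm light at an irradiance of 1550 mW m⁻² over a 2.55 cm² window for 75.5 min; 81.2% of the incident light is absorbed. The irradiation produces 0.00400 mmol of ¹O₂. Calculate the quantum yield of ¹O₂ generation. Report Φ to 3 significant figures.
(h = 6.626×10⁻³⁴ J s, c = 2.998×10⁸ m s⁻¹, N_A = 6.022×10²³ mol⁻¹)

Φ = 0.725

Product: 0.00400 mmol = 4.00×10⁻⁶ mol.
Photon energy at 454 nm: hc/λ = (6.626×10⁻³⁴)(2.998×10⁸)/(454×10⁻⁹) = 4.375×10⁻¹⁹ J.
Energy delivered: (1550 mW m⁻²)(2.55×10⁻⁴ m²)(4530 s) = 1.790 J.
Photons incident: 1.790 / 4.375×10⁻¹⁹ = 4.091×10¹⁸, i.e. 4.091×10¹⁸/6.022×10²³ = 6.793×10⁻⁶ mol.
Photons absorbed: 0.812 × 6.793×10⁻⁶ = 5.516×10⁻⁶ mol.
Φ = 4.00×10⁻⁶ mol / 5.516×10⁻⁶ mol photons = 0.725.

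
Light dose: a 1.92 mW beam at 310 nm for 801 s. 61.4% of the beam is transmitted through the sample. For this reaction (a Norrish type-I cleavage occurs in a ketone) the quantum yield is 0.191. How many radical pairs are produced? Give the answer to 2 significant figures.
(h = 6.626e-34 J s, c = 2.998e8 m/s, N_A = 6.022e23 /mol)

1.8e17 radical pairs

Photon energy at 310 nm: hc/λ = (6.626e-34)(2.998e8)/(310e-9) = 6.408e-19 J.
Energy delivered: (1.92 mW)(801 s) = 1.538 J.
Photons incident: 1.538 / 6.408e-19 = 2.400e18, i.e. 2.400e18/6.022e23 = 3.985e-6 mol.
Fraction absorbed: 1 − 61.4/100 = 0.3860.
Photons absorbed: 0.3860 × 3.985e-6 = 1.538e-6 mol.
Product: Φ × n_abs = 0.191 × 1.538e-6 = 2.938e-7 mol.
As a count: 2.938e-7 × 6.022e23 = 1.8e17.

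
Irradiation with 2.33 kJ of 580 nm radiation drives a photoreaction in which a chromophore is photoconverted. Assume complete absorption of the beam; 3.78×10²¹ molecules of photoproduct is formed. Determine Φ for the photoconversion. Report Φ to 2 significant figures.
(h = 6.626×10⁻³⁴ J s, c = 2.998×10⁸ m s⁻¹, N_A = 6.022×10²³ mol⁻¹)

Product: 3.78×10²¹ / 6.022×10²³ = 0.006277 mol.
Photon energy at 580 nm: hc/λ = (6.626×10⁻³⁴)(2.998×10⁸)/(580×10⁻⁹) = 3.425×10⁻¹⁹ J.
Incident energy: 2.33 kJ = 2330 J.
Photons incident: 2330 / 3.425×10⁻¹⁹ = 6.803×10²¹, i.e. 6.803×10²¹/6.022×10²³ = 0.01130 mol.
Φ = 0.006277 mol / 0.01130 mol photons = 0.56.

Φ = 0.56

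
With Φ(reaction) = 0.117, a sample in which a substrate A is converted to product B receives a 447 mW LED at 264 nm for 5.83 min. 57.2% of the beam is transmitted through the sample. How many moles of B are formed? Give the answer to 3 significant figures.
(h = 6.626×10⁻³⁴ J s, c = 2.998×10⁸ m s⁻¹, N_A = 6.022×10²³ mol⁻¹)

1.73×10⁻⁵ mol

Photon energy at 264 nm: hc/λ = (6.626×10⁻³⁴)(2.998×10⁸)/(264×10⁻⁹) = 7.525×10⁻¹⁹ J.
Energy delivered: (447 mW)(349.8 s) = 156.4 J.
Photons incident: 156.4 / 7.525×10⁻¹⁹ = 2.078×10²⁰, i.e. 2.078×10²⁰/6.022×10²³ = 3.451×10⁻⁴ mol.
Fraction absorbed: 1 − 57.2/100 = 0.4280.
Photons absorbed: 0.4280 × 3.451×10⁻⁴ = 1.477×10⁻⁴ mol.
Product: Φ × n_abs = 0.117 × 1.477×10⁻⁴ = 1.728×10⁻⁵ mol.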